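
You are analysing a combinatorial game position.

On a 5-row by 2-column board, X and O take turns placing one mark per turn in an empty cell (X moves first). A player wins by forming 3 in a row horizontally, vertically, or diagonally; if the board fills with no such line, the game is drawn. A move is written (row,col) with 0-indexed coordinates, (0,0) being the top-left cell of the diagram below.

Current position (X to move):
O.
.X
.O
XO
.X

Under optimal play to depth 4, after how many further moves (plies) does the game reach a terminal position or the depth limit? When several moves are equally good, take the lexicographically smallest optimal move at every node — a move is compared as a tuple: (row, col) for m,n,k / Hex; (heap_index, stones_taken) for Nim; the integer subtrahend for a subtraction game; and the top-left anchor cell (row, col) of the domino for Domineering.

[O./.X/.O/XO/.X] X move#1: (0,1):+0/OX/.X/.O/XO/.X, (1,0):+0/O./XX/.O/XO/.X, (2,0):+1/O./.X/XO/XO/.X*, (4,0):+0/O./.X/.O/XO/XX
[O./.X/XO/XO/.X] O move#2: (0,1):-1/OO/.X/XO/XO/.X*, (1,0):-1/O./OX/XO/XO/.X, (4,0):-1/O./.X/XO/XO/OX
[OO/.X/XO/XO/.X] X move#3: (1,0):+1/OO/XX/XO/XO/.X*, (4,0):+1/OO/.X/XO/XO/XX
[OO/XX/XO/XO/.X] end (terminal -1, O#4); searched O./.X/.O/XO/.X to 4

PV length from [O./.X/.O/XO/.X]: 3 plies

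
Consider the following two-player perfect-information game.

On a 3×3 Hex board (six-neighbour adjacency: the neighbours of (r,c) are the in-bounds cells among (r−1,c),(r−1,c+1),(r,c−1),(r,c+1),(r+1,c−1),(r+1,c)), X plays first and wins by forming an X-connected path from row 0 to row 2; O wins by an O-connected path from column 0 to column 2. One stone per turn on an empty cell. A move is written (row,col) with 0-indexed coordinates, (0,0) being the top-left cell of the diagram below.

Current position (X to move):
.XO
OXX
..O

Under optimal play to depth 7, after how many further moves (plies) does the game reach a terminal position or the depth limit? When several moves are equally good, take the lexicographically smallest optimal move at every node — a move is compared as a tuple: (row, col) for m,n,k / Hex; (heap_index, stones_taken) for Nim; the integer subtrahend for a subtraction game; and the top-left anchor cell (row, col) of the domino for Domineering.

p1 X@[.XO/OXX/..O]: (0,0)[XXO/OXX/..O]+1* (2,0)[.XO/OXX/X.O]+1 (2,1)[.XO/OXX/.XO]+1
p2 O@[XXO/OXX/..O]: (2,0)[XXO/OXX/O.O]-1* (2,1)[XXO/OXX/.OO]-1
p3 X@[XXO/OXX/O.O]: (2,1)[XXO/OXX/OXO]+1*
p4 O@[XXO/OXX/OXO] terminal -1; root [.XO/OXX/..O] d7

PV length from [.XO/OXX/..O]: 3 plies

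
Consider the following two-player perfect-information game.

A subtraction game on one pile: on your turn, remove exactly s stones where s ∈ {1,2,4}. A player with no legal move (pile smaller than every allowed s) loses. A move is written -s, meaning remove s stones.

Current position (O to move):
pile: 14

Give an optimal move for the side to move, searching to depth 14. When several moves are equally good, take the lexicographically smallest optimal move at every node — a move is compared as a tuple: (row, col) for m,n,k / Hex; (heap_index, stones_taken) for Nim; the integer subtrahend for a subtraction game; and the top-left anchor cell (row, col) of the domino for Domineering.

[14] O move#1: -1:-1/13, -2:+1/12*, -4:-1/10
[12] X move#2: -1:-1/11*, -2:-1/10, -4:-1/8
[11] O move#3: -1:-1/10, -2:+1/9*, -4:-1/7
[9] X move#4: -1:-1/8*, -2:-1/7, -4:-1/5
[8] O move#5: -1:-1/7, -2:+1/6*, -4:-1/4
[6] X move#6: -1:-1/5*, -2:-1/4, -4:-1/2
[5] O move#7: -1:-1/4, -2:+1/3*, -4:-1/1
[3] X move#8: -1:-1/2*, -2:-1/1
[2] O move#9: -1:-1/1, -2:+1/0*
[0] end (terminal -1, X#10); searched 14 to 14

O's best at [14]: -2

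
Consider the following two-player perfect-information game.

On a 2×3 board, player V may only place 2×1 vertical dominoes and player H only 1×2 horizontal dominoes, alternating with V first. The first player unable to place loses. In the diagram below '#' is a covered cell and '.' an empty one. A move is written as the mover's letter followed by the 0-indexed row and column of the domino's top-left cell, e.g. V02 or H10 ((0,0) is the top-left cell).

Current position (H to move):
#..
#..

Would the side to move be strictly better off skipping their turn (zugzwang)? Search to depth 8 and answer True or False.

ply 1, H at #../#.. | H01=+1→###/#..*; H11=+1→#../###
ply 2: ###/#.. is terminal -1 (V); from #../#.. depth 8
if H skipped the turn, V would face:
~ ply 1, V at #../#.. | V01=+1→##./##.*; V02=+1→#.#/#.#
~ ply 2: ##./##. is terminal -1 (H); from #../#.. depth 8
compare (H): move=+1 vs pass=-1

zugzwang(#../#.., H) = False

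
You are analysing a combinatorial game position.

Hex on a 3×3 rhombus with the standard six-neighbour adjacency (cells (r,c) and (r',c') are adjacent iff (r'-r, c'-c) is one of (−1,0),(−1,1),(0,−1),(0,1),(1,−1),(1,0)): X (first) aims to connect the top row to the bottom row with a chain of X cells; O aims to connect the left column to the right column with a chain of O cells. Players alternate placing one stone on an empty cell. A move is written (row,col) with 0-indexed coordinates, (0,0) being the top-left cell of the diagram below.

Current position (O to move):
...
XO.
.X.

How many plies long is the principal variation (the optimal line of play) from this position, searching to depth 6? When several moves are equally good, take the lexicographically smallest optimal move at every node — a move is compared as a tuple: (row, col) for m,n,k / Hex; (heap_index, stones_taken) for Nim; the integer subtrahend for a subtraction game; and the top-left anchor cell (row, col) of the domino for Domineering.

PV length from [.../XO./.X.]: 5 plies

[.../XO./.X.] O move#1: (0,0):+1/O../XO./.X.*, (0,1):+1/.O./XO./.X., (0,2):-1/..O/XO./.X., (1,2):-1/.../XOO/.X., (2,0):+1/.../XO./OX., (2,2):-1/.../XO./.XO
[O../XO./.X.] X move#2: (0,1):-1/OX./XO./.X.*, (0,2):-1/O.X/XO./.X., (1,2):-1/O../XOX/.X., (2,0):-1/O../XO./XX., (2,2):-1/O../XO./.XX
[OX./XO./.X.] O move#3: (0,2):-1/OXO/XO./.X., (1,2):-1/OX./XOO/.X., (2,0):+1/OX./XO./OX.*, (2,2):-1/OX./XO./.XO
[OX./XO./OX.] X move#4: (0,2):-1/OXX/XO./OX.*, (1,2):-1/OX./XOX/OX., (2,2):-1/OX./XO./OXX
[OXX/XO./OX.] O move#5: (1,2):+1/OXX/XOO/OX.*, (2,2):-1/OXX/XO./OXO
[OXX/XOO/OX.] end (terminal -1, X#6); searched .../XO./.X. to 6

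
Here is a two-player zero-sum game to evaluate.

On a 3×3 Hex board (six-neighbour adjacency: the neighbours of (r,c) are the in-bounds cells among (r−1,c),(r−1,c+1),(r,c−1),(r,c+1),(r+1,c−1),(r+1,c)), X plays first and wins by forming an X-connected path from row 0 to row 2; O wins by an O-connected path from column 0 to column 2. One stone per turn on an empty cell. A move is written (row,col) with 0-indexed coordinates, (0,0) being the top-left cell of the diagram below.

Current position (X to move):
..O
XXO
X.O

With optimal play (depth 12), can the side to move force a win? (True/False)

[..O/XXO/X.O] X move#1: (0,0):+1/X.O/XXO/X.O*, (0,1):+1/.XO/XXO/X.O, (2,1):+1/..O/XXO/XXO
[X.O/XXO/X.O] end (terminal -1, O#2); searched ..O/XXO/X.O to 12

X winning at [..O/XXO/X.O]: True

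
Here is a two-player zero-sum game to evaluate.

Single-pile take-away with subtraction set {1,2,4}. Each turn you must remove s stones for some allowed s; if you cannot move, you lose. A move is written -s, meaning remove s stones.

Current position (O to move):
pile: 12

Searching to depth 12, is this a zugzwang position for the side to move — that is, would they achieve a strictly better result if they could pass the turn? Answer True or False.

zugzwang(12, O) = True

p1 O@[12]: -1[11]-1* -2[10]-1 -4[8]-1
p2 X@[11]: -1[10]-1 -2[9]+1* -4[7]-1
p3 O@[9]: -1[8]-1* -2[7]-1 -4[5]-1
p4 X@[8]: -1[7]-1 -2[6]+1* -4[4]-1
p5 O@[6]: -1[5]-1* -2[4]-1 -4[2]-1
p6 X@[5]: -1[4]-1 -2[3]+1* -4[1]-1
p7 O@[3]: -1[2]-1* -2[1]-1
p8 X@[2]: -1[1]-1 -2[0]+1*
p9 O@[0] terminal -1; root [12] d12
suppose O passes — search the same position with X to move:
pass> p1 X@[12]: -1[11]-1* -2[10]-1 -4[8]-1
pass> p2 O@[11]: -1[10]-1 -2[9]+1* -4[7]-1
pass> p3 X@[9]: -1[8]-1* -2[7]-1 -4[5]-1
pass> p4 O@[8]: -1[7]-1 -2[6]+1* -4[4]-1
pass> p5 X@[6]: -1[5]-1* -2[4]-1 -4[2]-1
pass> p6 O@[5]: -1[4]-1 -2[3]+1* -4[1]-1
pass> p7 X@[3]: -1[2]-1* -2[1]-1
pass> p8 O@[2]: -1[1]-1 -2[0]+1*
pass> p9 X@[0] terminal -1; root [12] d12
for O: play -1, pass +1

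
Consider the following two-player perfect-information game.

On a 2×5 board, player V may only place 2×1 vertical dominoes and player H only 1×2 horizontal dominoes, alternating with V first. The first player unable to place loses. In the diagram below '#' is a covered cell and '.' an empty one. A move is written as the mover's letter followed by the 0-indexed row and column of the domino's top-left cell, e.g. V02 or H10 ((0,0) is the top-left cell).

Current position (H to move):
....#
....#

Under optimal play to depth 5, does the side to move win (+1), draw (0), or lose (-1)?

p1 H@[....#/....#]: H00[##..#/....#]-1 H01[.##.#/....#]+1* H02[..###/....#]-1 H10[....#/##..#]-1 H11[....#/.##.#]+1 H12[....#/..###]-1
p2 V@[.##.#/....#]: V00[###.#/#...#]-1* V03[.####/...##]-1
p3 H@[###.#/#...#]: H11[###.#/###.#]-1 H12[###.#/#.###]+1*
p4 V@[###.#/#.###] terminal -1; root [....#/....#] d5

value(....#/....#, H) = +1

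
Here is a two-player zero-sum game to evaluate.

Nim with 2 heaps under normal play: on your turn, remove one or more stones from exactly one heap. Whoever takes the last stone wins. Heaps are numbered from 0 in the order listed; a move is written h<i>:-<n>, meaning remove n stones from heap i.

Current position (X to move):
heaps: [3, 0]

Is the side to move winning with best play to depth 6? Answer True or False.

ply 1, X at (3,0) | h0:-1=-1→(2,0); h0:-2=-1→(1,0); h0:-3=+1→(0,0)*
ply 2: (0,0) is terminal -1 (O); from (3,0) depth 6

X winning at [(3,0)]: True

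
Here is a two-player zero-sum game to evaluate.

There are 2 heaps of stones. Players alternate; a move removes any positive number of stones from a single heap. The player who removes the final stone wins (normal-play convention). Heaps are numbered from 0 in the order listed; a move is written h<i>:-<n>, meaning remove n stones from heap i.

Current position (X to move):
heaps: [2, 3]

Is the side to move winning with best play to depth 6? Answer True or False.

X winning at [(2,3)]: True

ply 1, X at (2,3) | h0:-1=-1→(1,3); h0:-2=-1→(0,3); h1:-1=+1→(2,2)*; h1:-2=-1→(2,1); h1:-3=-1→(2,0)
ply 2, O at (2,2) | h0:-1=-1→(1,2)*; h0:-2=-1→(0,2); h1:-1=-1→(2,1); h1:-2=-1→(2,0)
ply 3, X at (1,2) | h0:-1=-1→(0,2); h1:-1=+1→(1,1)*; h1:-2=-1→(1,0)
ply 4, O at (1,1) | h0:-1=-1→(0,1)*; h1:-1=-1→(1,0)
ply 5, X at (0,1) | h1:-1=+1→(0,0)*
ply 6: (0,0) is terminal -1 (O); from (2,3) depth 6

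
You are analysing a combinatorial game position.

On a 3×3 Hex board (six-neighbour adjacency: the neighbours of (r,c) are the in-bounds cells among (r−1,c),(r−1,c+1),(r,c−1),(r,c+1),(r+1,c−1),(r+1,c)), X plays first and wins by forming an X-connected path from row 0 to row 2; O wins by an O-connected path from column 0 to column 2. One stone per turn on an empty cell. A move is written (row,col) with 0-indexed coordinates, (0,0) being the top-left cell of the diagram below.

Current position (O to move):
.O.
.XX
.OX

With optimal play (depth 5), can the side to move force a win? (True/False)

[.O./.XX/.OX] O move#1: (0,0):-1/OO./.XX/.OX, (0,2):+1/.OO/.XX/.OX*, (1,0):-1/.O./OXX/.OX, (2,0):-1/.O./.XX/OOX
[.OO/.XX/.OX] X move#2: (0,0):-1/XOO/.XX/.OX*, (1,0):-1/.OO/XXX/.OX, (2,0):-1/.OO/.XX/XOX
[XOO/.XX/.OX] O move#3: (1,0):+1/XOO/OXX/.OX*, (2,0):-1/XOO/.XX/OOX
[XOO/OXX/.OX] end (terminal -1, X#4); searched .O./.XX/.OX to 5

O winning at [.O./.XX/.OX]: True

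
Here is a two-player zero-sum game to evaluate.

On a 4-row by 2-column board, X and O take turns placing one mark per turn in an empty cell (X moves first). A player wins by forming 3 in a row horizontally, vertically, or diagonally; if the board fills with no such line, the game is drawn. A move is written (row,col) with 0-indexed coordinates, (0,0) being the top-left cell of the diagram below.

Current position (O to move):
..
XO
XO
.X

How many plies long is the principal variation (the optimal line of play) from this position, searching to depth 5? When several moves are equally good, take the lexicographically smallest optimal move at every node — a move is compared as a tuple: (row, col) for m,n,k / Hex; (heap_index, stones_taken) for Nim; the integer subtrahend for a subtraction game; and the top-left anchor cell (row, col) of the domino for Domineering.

p1 O@[../XO/XO/.X]: (0,0)[O./XO/XO/.X]-1 (0,1)[.O/XO/XO/.X]+1* (3,0)[../XO/XO/OX]-1
p2 X@[.O/XO/XO/.X] terminal -1; root [../XO/XO/.X] d5

PV length from [../XO/XO/.X]: 1 ply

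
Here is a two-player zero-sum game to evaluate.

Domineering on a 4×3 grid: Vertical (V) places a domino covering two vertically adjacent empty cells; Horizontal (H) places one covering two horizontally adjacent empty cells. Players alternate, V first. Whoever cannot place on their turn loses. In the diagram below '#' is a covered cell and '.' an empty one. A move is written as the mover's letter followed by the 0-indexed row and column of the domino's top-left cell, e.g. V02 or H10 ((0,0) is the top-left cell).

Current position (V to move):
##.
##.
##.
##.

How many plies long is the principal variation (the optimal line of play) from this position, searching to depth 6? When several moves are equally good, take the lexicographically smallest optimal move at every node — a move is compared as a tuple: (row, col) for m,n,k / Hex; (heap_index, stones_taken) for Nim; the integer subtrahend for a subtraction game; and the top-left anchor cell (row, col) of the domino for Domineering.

ply 1, V at ##./##./##./##. | V02=+1→###/###/##./##.*; V12=+1→##./###/###/##.; V22=+1→##./##./###/###
ply 2: ###/###/##./##. is terminal -1 (H); from ##./##./##./##. depth 6

PV length from [##./##./##./##.]: 1 ply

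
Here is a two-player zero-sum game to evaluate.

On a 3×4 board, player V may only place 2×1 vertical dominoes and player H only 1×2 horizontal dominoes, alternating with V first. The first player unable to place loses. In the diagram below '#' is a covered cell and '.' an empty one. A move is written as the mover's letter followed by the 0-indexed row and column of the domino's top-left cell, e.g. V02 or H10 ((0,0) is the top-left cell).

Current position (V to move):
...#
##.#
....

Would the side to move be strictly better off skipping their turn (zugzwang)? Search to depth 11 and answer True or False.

ply 1, V at ...#/##.#/.... | V02=-1→..##/####/....*; V12=-1→...#/####/..#.
ply 2, H at ..##/####/.... | H00=+1→####/####/....*; H20=+1→..##/####/##..; H21=+1→..##/####/.##.; H22=+1→..##/####/..##
ply 3: ####/####/.... is terminal -1 (V); from ...#/##.#/.... depth 11
suppose V passes — search the same position with H to move:
pass> ply 1, H at ...#/##.#/.... | H00=+1→##.#/##.#/....*; H01=+1→.###/##.#/....; H20=+1→...#/##.#/##..; H21=+1→...#/##.#/.##.; H22=+1→...#/##.#/..##
pass> ply 2, V at ##.#/##.#/.... | V02=-1→####/####/....*; V12=-1→##.#/####/..#.
pass> ply 3, H at ####/####/.... | H20=+1→####/####/##..*; H21=+1→####/####/.##.; H22=+1→####/####/..##
pass> ply 4: ####/####/##.. is terminal -1 (V); from ...#/##.#/.... depth 11
for V: play -1, pass -1

zugzwang(...#/##.#/...., V) = False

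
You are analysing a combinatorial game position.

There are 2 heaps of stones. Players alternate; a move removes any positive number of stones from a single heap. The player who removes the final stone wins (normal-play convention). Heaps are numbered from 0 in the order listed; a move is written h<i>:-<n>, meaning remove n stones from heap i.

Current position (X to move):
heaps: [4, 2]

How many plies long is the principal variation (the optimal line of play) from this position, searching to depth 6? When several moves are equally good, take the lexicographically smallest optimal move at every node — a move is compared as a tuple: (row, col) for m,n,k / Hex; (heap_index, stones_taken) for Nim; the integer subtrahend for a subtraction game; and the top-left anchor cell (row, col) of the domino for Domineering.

[(4,2)] X move#1: h0:-1:-1/(3,2), h0:-2:+1/(2,2)*, h0:-3:-1/(1,2), h0:-4:-1/(0,2), h1:-1:-1/(4,1), h1:-2:-1/(4,0)
[(2,2)] O move#2: h0:-1:-1/(1,2)*, h0:-2:-1/(0,2), h1:-1:-1/(2,1), h1:-2:-1/(2,0)
[(1,2)] X move#3: h0:-1:-1/(0,2), h1:-1:+1/(1,1)*, h1:-2:-1/(1,0)
[(1,1)] O move#4: h0:-1:-1/(0,1)*, h1:-1:-1/(1,0)
[(0,1)] X move#5: h1:-1:+1/(0,0)*
[(0,0)] end (terminal -1, O#6); searched (4,2) to 6

PV length from [(4,2)]: 5 plies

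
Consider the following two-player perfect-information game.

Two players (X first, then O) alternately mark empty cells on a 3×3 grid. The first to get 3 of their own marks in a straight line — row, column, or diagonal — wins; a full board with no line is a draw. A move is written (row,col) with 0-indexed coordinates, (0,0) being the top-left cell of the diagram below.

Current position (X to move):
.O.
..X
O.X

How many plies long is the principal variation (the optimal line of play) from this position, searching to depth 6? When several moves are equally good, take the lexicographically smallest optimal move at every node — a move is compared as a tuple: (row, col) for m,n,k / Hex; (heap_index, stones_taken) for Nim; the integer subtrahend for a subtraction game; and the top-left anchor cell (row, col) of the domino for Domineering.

PV length from [.O./..X/O.X]: 3 plies

ply 1, X at .O./..X/O.X | (0,0)=+1→XO./..X/O.X*; (0,2)=+1→.OX/..X/O.X; (1,0)=+1→.O./X.X/O.X; (1,1)=+1→.O./.XX/O.X; (2,1)=-1→.O./..X/OXX
ply 2, O at XO./..X/O.X | (0,2)=-1→XOO/..X/O.X*; (1,0)=-1→XO./O.X/O.X; (1,1)=-1→XO./.OX/O.X; (2,1)=-1→XO./..X/OOX
ply 3, X at XOO/..X/O.X | (1,0)=-1→XOO/X.X/O.X; (1,1)=+1→XOO/.XX/O.X*; (2,1)=-1→XOO/..X/OXX
ply 4: XOO/.XX/O.X is terminal -1 (O); from .O./..X/O.X depth 6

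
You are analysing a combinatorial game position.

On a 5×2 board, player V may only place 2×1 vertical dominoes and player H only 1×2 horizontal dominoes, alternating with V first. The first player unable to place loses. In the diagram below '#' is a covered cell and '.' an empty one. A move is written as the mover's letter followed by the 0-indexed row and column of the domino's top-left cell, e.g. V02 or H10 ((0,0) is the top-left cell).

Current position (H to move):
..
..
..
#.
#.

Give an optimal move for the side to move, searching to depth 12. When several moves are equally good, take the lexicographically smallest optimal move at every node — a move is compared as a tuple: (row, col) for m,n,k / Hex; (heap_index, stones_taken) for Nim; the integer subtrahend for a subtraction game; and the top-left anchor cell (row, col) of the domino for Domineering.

p1 H@[../../../#./#.]: H00[##/../../#./#.]-1 H10[../##/../#./#.]+1* H20[../../##/#./#.]-1
p2 V@[../##/../#./#.]: V21[../##/.#/##/#.]-1* V31[../##/../##/##]-1
p3 H@[../##/.#/##/#.]: H00[##/##/.#/##/#.]+1*
p4 V@[##/##/.#/##/#.] terminal -1; root [../../../#./#.] d12

H's best at [../../../#./#.]: H10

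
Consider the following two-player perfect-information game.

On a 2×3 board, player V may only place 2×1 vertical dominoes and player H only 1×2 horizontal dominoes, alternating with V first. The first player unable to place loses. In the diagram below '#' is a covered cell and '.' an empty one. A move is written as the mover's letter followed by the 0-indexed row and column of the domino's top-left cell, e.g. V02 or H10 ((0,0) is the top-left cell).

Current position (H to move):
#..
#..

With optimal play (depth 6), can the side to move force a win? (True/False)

ply 1, H at #../#.. | H01=+1→###/#..*; H11=+1→#../###
ply 2: ###/#.. is terminal -1 (V); from #../#.. depth 6

H winning at [#../#..]: True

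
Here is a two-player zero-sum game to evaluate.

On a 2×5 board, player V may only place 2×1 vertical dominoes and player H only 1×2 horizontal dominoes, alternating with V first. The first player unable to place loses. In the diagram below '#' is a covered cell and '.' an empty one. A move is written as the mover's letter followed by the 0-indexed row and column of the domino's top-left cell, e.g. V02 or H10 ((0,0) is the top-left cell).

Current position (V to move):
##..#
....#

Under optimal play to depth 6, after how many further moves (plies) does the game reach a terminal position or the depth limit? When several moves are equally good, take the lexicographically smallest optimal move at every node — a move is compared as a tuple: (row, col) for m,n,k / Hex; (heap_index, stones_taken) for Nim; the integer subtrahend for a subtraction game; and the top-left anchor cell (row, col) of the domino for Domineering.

ply 1, V at ##..#/....# | V02=+1→###.#/..#.#*; V03=-1→##.##/...##
ply 2, H at ###.#/..#.# | H10=-1→###.#/###.#*
ply 3, V at ###.#/###.# | V03=+1→#####/#####*
ply 4: #####/##### is terminal -1 (H); from ##..#/....# depth 6

PV length from [##..#/....#]: 3 plies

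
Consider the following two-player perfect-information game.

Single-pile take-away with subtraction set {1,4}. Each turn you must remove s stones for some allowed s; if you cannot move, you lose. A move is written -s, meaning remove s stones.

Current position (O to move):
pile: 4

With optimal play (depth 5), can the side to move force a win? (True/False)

[4] O move#1: -1:-1/3, -4:+1/0*
[0] end (terminal -1, X#2); searched 4 to 5

O winning at [4]: True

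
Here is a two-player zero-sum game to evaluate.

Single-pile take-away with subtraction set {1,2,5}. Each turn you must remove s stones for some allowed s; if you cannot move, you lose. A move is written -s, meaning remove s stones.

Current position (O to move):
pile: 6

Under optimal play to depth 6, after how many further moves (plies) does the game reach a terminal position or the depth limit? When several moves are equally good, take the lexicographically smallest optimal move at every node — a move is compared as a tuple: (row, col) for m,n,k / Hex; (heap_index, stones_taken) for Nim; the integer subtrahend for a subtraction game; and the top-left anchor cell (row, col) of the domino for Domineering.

PV length from [6]: 4 plies

p1 O@[6]: -1[5]-1* -2[4]-1 -5[1]-1
p2 X@[5]: -1[4]-1 -2[3]+1* -5[0]+1
p3 O@[3]: -1[2]-1* -2[1]-1
p4 X@[2]: -1[1]-1 -2[0]+1*
p5 O@[0] terminal -1; root [6] d6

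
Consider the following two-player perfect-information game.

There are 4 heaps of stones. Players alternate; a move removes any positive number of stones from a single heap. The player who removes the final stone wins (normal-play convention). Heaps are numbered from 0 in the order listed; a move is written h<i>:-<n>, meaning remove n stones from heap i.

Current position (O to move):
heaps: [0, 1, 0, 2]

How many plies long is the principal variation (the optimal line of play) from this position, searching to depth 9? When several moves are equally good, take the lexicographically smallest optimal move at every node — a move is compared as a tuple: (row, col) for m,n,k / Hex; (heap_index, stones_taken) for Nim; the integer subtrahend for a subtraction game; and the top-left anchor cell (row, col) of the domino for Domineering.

ply 1, O at (0,1,0,2) | h1:-1=-1→(0,0,0,2); h3:-1=+1→(0,1,0,1)*; h3:-2=-1→(0,1,0,0)
ply 2, X at (0,1,0,1) | h1:-1=-1→(0,0,0,1)*; h3:-1=-1→(0,1,0,0)
ply 3, O at (0,0,0,1) | h3:-1=+1→(0,0,0,0)*
ply 4: (0,0,0,0) is terminal -1 (X); from (0,1,0,2) depth 9

PV length from [(0,1,0,2)]: 3 plies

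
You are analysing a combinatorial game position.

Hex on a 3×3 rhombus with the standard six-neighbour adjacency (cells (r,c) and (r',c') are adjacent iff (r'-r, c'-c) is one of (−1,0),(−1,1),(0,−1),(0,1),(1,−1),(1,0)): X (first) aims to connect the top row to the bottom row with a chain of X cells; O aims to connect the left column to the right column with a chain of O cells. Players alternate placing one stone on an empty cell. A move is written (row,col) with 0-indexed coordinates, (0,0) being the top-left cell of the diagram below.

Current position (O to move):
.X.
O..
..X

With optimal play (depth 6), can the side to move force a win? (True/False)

O winning at [.X./O../..X]: True

p1 O@[.X./O../..X]: (0,0)[OX./O../..X]-1 (0,2)[.XO/O../..X]-1 (1,1)[.X./OO./..X]+1* (1,2)[.X./O.O/..X]-1 (2,0)[.X./O../O.X]-1 (2,1)[.X./O../.OX]-1
p2 X@[.X./OO./..X]: (0,0)[XX./OO./..X]-1* (0,2)[.XX/OO./..X]-1 (1,2)[.X./OOX/..X]-1 (2,0)[.X./OO./X.X]-1 (2,1)[.X./OO./.XX]-1
p3 O@[XX./OO./..X]: (0,2)[XXO/OO./..X]+1* (1,2)[XX./OOO/..X]+1 (2,0)[XX./OO./O.X]+1 (2,1)[XX./OO./.OX]+1
p4 X@[XXO/OO./..X] terminal -1; root [.X./O../..X] d6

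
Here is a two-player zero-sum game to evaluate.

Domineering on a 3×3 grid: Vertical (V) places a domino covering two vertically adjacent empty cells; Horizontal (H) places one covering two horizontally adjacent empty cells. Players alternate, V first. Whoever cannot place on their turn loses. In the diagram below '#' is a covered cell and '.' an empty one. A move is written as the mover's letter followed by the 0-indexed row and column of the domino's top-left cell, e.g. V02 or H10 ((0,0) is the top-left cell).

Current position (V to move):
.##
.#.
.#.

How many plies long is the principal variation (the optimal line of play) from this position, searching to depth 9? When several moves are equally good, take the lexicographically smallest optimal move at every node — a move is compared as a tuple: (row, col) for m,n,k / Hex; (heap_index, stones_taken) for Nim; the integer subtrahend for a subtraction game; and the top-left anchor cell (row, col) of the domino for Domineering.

PV length from [.##/.#./.#.]: 1 ply

p1 V@[.##/.#./.#.]: V00[###/##./.#.]+1* V10[.##/##./##.]+1 V12[.##/.##/.##]+1
p2 H@[###/##./.#.] terminal -1; root [.##/.#./.#.] d9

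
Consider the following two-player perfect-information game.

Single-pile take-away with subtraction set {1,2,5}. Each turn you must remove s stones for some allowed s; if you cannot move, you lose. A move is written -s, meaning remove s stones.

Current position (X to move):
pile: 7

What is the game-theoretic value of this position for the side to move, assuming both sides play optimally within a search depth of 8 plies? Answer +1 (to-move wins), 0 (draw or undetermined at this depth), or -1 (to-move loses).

value(7, X) = +1

ply 1, X at 7 | -1=+1→6*; -2=-1→5; -5=-1→2
ply 2, O at 6 | -1=-1→5*; -2=-1→4; -5=-1→1
ply 3, X at 5 | -1=-1→4; -2=+1→3*; -5=+1→0
ply 4, O at 3 | -1=-1→2*; -2=-1→1
ply 5, X at 2 | -1=-1→1; -2=+1→0*
ply 6: 0 is terminal -1 (O); from 7 depth 8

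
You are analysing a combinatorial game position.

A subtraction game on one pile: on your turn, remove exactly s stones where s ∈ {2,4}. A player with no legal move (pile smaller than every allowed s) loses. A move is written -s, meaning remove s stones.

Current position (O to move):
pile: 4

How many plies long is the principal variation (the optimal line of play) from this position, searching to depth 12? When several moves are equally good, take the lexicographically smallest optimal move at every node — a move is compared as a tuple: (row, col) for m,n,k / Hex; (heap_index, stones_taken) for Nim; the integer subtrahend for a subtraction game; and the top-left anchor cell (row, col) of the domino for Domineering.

PV length from [4]: 1 ply

[4] O move#1: -2:-1/2, -4:+1/0*
[0] end (terminal -1, X#2); searched 4 to 12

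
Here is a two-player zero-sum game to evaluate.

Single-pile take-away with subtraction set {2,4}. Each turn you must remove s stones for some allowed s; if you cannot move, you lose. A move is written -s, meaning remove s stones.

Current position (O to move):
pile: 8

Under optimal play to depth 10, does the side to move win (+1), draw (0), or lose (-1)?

value(8, O) = +1

ply 1, O at 8 | -2=+1→6*; -4=-1→4
ply 2, X at 6 | -2=-1→4*; -4=-1→2
ply 3, O at 4 | -2=-1→2; -4=+1→0*
ply 4: 0 is terminal -1 (X); from 8 depth 10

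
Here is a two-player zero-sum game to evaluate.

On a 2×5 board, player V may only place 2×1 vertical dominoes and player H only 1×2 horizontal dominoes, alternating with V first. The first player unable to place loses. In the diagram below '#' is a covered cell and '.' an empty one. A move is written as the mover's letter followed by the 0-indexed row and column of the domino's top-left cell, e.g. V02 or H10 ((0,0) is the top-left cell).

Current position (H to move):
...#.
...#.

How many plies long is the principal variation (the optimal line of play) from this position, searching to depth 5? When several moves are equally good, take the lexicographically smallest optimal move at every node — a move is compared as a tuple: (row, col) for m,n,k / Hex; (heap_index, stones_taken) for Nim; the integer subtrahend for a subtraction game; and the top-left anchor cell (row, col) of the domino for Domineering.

PV length from [...#./...#.]: 4 plies

ply 1, H at ...#./...#. | H00=-1→##.#./...#.*; H01=-1→.###./...#.; H10=-1→...#./##.#.; H11=-1→...#./.###.
ply 2, V at ##.#./...#. | V02=+1→####./..##.*; V04=-1→##.##/...##
ply 3, H at ####./..##. | H10=-1→####./####.*
ply 4, V at ####./####. | V04=+1→#####/#####*
ply 5: #####/##### is terminal -1 (H); from ...#./...#. depth 5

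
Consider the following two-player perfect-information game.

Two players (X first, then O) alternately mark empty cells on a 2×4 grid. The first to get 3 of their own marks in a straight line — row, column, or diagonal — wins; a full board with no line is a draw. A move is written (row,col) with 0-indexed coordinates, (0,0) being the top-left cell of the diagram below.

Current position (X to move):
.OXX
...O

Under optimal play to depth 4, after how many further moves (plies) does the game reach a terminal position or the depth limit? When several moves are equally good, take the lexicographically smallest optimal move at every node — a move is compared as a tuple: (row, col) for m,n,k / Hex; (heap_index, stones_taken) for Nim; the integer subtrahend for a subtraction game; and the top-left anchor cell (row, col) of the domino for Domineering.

PV length from [.OXX/...O]: 4 plies

p1 X@[.OXX/...O]: (0,0)[XOXX/...O]+0* (1,0)[.OXX/X..O]+0 (1,1)[.OXX/.X.O]+0 (1,2)[.OXX/..XO]+0
p2 O@[XOXX/...O]: (1,0)[XOXX/O..O]+0* (1,1)[XOXX/.O.O]+0 (1,2)[XOXX/..OO]+0
p3 X@[XOXX/O..O]: (1,1)[XOXX/OX.O]+0* (1,2)[XOXX/O.XO]+0
p4 O@[XOXX/OX.O]: (1,2)[XOXX/OXOO]+0*
p5 X@[XOXX/OXOO] terminal +0; root [.OXX/...O] d4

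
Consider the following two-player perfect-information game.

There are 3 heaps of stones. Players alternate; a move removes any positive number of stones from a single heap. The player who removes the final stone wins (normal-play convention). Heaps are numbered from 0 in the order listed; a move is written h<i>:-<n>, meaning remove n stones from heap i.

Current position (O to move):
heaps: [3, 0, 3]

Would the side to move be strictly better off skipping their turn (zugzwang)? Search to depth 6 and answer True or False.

zugzwang((3,0,3), O) = True

p1 O@[(3,0,3)]: h0:-1[(2,0,3)]-1* h0:-2[(1,0,3)]-1 h0:-3[(0,0,3)]-1 h2:-1[(3,0,2)]-1 h2:-2[(3,0,1)]-1 h2:-3[(3,0,0)]-1
p2 X@[(2,0,3)]: h0:-1[(1,0,3)]-1 h0:-2[(0,0,3)]-1 h2:-1[(2,0,2)]+1* h2:-2[(2,0,1)]-1 h2:-3[(2,0,0)]-1
p3 O@[(2,0,2)]: h0:-1[(1,0,2)]-1* h0:-2[(0,0,2)]-1 h2:-1[(2,0,1)]-1 h2:-2[(2,0,0)]-1
p4 X@[(1,0,2)]: h0:-1[(0,0,2)]-1 h2:-1[(1,0,1)]+1* h2:-2[(1,0,0)]-1
p5 O@[(1,0,1)]: h0:-1[(0,0,1)]-1* h2:-1[(1,0,0)]-1
p6 X@[(0,0,1)]: h2:-1[(0,0,0)]+1*
p7 O@[(0,0,0)] terminal -1; root [(3,0,3)] d6
pass branch (X moves first from the same position):
  | p1 X@[(3,0,3)]: h0:-1[(2,0,3)]-1* h0:-2[(1,0,3)]-1 h0:-3[(0,0,3)]-1 h2:-1[(3,0,2)]-1 h2:-2[(3,0,1)]-1 h2:-3[(3,0,0)]-1
  | p2 O@[(2,0,3)]: h0:-1[(1,0,3)]-1 h0:-2[(0,0,3)]-1 h2:-1[(2,0,2)]+1* h2:-2[(2,0,1)]-1 h2:-3[(2,0,0)]-1
  | p3 X@[(2,0,2)]: h0:-1[(1,0,2)]-1* h0:-2[(0,0,2)]-1 h2:-1[(2,0,1)]-1 h2:-2[(2,0,0)]-1
  | p4 O@[(1,0,2)]: h0:-1[(0,0,2)]-1 h2:-1[(1,0,1)]+1* h2:-2[(1,0,0)]-1
  | p5 X@[(1,0,1)]: h0:-1[(0,0,1)]-1* h2:-1[(1,0,0)]-1
  | p6 O@[(0,0,1)]: h2:-1[(0,0,0)]+1*
  | p7 X@[(0,0,0)] terminal -1; root [(3,0,3)] d6
O moving scores -1; O passing scores +1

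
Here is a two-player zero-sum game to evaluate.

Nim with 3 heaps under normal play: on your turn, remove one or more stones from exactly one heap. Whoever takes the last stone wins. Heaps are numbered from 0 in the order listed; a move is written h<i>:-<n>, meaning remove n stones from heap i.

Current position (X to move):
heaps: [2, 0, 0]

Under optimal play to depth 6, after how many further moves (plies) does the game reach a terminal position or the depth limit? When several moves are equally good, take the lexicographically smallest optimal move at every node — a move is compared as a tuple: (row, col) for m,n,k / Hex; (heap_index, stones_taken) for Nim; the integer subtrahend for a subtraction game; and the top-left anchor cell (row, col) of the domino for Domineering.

[(2,0,0)] X move#1: h0:-1:-1/(1,0,0), h0:-2:+1/(0,0,0)*
[(0,0,0)] end (terminal -1, O#2); searched (2,0,0) to 6

PV length from [(2,0,0)]: 1 ply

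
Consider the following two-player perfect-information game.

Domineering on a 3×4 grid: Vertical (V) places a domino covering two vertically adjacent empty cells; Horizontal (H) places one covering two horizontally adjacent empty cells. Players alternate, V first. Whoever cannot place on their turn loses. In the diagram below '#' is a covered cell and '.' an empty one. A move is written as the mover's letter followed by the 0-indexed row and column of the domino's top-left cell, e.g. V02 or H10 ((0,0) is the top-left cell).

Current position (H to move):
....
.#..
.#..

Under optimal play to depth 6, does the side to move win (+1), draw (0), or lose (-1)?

p1 H@[..../.#../.#..]: H00[##../.#../.#..]-1 H01[.##./.#../.#..]-1 H02[..##/.#../.#..]-1 H12[..../.###/.#..]+1* H22[..../.#../.###]-1
p2 V@[..../.###/.#..]: V00[#.../####/.#..]-1* V10[..../####/##..]-1
p3 H@[#.../####/.#..]: H01[###./####/.#..]+1* H02[#.##/####/.#..]+1 H22[#.../####/.###]+1
p4 V@[###./####/.#..] terminal -1; root [..../.#../.#..] d6

value(..../.#../.#.., H) = +1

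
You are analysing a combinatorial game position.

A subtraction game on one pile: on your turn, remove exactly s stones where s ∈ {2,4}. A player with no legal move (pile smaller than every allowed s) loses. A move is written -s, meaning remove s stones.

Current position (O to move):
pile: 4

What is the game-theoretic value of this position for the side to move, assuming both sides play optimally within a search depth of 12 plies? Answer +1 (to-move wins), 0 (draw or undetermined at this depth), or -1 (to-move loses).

ply 1, O at 4 | -2=-1→2; -4=+1→0*
ply 2: 0 is terminal -1 (X); from 4 depth 12

value(4, O) = +1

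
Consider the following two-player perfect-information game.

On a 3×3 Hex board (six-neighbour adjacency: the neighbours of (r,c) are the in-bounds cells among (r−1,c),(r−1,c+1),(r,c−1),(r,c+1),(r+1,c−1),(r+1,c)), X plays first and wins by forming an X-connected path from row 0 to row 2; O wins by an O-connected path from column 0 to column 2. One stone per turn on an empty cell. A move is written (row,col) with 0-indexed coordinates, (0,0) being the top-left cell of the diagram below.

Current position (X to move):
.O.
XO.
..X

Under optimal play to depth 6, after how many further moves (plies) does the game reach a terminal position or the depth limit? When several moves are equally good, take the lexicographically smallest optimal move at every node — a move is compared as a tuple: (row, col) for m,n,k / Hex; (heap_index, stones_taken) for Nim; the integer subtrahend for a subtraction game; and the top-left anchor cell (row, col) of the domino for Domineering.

[.O./XO./..X] X move#1: (0,0):-1/XO./XO./..X*, (0,2):-1/.OX/XO./..X, (1,2):-1/.O./XOX/..X, (2,0):-1/.O./XO./X.X, (2,1):-1/.O./XO./.XX
[XO./XO./..X] O move#2: (0,2):-1/XOO/XO./..X, (1,2):-1/XO./XOO/..X, (2,0):+1/XO./XO./O.X*, (2,1):-1/XO./XO./.OX
[XO./XO./O.X] X move#3: (0,2):-1/XOX/XO./O.X*, (1,2):-1/XO./XOX/O.X, (2,1):-1/XO./XO./OXX
[XOX/XO./O.X] O move#4: (1,2):+1/XOX/XOO/O.X*, (2,1):-1/XOX/XO./OOX
[XOX/XOO/O.X] end (terminal -1, X#5); searched .O./XO./..X to 6

PV length from [.O./XO./..X]: 4 plies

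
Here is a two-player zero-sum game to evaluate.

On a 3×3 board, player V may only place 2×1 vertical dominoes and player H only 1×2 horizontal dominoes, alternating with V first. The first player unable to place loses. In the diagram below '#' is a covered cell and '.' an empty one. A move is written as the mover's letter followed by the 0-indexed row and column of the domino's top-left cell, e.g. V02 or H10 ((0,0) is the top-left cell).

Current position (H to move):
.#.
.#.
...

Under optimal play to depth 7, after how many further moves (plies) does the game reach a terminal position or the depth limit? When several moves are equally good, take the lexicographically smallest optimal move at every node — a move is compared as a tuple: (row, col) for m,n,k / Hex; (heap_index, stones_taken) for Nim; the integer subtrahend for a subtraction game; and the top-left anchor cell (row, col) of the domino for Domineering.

ply 1, H at .#./.#./... | H20=-1→.#./.#./##.*; H21=-1→.#./.#./.##
ply 2, V at .#./.#./##. | V00=+1→##./##./##.*; V02=+1→.##/.##/##.; V12=+1→.#./.##/###
ply 3: ##./##./##. is terminal -1 (H); from .#./.#./... depth 7

PV length from [.#./.#./...]: 2 plies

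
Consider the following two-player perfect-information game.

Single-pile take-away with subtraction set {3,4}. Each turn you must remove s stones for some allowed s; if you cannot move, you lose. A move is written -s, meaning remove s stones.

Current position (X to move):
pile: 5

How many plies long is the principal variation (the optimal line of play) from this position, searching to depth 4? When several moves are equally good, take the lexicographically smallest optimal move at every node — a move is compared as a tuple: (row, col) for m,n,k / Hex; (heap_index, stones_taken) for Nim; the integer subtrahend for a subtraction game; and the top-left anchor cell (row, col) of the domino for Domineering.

PV length from [5]: 1 ply

[5] X move#1: -3:+1/2*, -4:+1/1
[2] end (terminal -1, O#2); searched 5 to 4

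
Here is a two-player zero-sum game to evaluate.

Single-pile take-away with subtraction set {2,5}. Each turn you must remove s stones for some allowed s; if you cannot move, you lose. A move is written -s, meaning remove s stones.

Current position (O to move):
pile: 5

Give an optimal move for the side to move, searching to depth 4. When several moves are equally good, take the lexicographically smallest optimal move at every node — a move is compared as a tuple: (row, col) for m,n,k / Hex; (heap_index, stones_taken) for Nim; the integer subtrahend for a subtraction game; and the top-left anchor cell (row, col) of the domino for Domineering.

ply 1, O at 5 | -2=-1→3; -5=+1→0*
ply 2: 0 is terminal -1 (X); from 5 depth 4

O's best at [5]: -5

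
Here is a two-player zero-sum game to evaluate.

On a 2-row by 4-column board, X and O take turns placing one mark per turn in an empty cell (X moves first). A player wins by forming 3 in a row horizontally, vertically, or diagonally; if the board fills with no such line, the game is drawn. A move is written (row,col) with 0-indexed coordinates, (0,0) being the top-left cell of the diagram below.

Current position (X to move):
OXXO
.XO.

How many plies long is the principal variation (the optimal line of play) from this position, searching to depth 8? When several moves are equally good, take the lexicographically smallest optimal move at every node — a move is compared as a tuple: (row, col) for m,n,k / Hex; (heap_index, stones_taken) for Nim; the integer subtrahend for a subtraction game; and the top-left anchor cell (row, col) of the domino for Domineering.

[OXXO/.XO.] X move#1: (1,0):+0/OXXO/XXO.*, (1,3):+0/OXXO/.XOX
[OXXO/XXO.] O move#2: (1,3):+0/OXXO/XXOO*
[OXXO/XXOO] end (terminal +0, X#3); searched OXXO/.XO. to 8

PV length from [OXXO/.XO.]: 2 plies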